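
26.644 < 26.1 False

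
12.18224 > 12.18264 False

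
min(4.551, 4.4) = 4.4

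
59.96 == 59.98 False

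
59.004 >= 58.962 True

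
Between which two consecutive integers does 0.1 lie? 0 and 1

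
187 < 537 True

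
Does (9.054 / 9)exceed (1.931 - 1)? Yes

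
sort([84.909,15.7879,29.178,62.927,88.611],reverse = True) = [88.611,84.909,62.927,29.178,15.7879]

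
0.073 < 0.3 True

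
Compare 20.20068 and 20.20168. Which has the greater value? 20.20168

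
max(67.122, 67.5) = 67.5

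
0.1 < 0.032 False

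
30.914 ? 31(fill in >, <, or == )<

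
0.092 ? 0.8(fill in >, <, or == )<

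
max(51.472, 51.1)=51.472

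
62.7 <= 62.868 True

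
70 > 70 False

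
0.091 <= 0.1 True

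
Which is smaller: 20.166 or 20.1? 20.1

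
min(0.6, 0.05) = 0.05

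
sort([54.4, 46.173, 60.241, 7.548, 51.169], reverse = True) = [60.241, 54.4, 51.169, 46.173, 7.548]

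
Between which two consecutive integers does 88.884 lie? 88 and 89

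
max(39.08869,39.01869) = 39.08869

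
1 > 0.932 True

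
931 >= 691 True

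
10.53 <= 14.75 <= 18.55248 True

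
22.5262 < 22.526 False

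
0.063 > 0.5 False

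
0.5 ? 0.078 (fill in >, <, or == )>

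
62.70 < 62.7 False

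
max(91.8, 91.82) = 91.82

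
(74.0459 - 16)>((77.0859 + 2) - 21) False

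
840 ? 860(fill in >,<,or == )<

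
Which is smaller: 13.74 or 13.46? 13.46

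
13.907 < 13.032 False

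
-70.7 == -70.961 False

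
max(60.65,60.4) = 60.65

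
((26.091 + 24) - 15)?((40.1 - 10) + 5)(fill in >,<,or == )<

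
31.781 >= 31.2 True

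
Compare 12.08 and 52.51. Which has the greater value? 52.51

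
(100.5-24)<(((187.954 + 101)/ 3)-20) False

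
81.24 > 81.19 True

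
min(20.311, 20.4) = 20.311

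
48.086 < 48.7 True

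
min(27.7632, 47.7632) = 27.7632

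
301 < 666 True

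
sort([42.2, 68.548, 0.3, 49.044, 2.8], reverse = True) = [68.548, 49.044, 42.2, 2.8, 0.3]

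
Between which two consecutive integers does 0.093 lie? 0 and 1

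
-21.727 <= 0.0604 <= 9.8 True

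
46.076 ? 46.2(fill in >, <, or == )<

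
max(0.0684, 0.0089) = 0.0684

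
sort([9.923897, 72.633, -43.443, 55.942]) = [-43.443, 9.923897, 55.942, 72.633]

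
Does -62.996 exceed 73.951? No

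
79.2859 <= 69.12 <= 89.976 False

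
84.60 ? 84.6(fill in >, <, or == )==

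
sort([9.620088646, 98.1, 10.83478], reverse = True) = [98.1, 10.83478, 9.620088646]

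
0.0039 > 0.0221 False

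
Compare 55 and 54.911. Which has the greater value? 55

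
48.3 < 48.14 False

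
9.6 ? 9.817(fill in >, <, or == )<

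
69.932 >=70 False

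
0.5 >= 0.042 True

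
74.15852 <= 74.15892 True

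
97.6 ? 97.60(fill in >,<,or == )==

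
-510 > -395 False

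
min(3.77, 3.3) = 3.3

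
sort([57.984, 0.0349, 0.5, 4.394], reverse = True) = [57.984, 4.394, 0.5, 0.0349]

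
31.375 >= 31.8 False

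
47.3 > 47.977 False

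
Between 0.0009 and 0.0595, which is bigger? 0.0595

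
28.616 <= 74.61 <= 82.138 True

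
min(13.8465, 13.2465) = 13.2465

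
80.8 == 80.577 False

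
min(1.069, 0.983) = 0.983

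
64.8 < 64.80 False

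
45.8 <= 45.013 False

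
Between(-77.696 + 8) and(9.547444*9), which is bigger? (9.547444*9)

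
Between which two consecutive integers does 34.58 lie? 34 and 35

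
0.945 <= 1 True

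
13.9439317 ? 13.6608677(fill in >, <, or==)>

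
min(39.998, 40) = 39.998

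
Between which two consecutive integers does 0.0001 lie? 0 and 1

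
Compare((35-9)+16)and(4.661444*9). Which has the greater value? ((35-9)+16)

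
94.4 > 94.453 False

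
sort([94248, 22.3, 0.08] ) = [0.08, 22.3, 94248]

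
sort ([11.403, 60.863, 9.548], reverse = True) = [60.863, 11.403, 9.548]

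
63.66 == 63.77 False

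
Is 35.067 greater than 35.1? No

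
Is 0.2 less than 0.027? No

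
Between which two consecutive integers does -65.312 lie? -66 and -65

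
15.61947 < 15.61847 False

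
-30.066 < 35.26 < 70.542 True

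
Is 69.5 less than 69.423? No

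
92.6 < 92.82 True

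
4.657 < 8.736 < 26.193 True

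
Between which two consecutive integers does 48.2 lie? 48 and 49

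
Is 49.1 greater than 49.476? No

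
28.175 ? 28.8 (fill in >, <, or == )<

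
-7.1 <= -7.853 False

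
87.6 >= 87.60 True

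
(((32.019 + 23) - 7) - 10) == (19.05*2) False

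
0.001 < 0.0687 True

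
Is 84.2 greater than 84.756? No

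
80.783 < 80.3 False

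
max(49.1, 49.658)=49.658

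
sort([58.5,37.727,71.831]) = [37.727,58.5,71.831]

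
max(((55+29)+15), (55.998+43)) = 99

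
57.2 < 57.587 True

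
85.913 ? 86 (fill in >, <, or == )<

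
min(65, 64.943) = 64.943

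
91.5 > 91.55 False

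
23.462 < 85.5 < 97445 True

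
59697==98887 False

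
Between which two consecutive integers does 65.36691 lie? 65 and 66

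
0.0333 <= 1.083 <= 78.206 True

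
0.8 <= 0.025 False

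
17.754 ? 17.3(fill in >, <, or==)>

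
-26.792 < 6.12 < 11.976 True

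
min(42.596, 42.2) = 42.2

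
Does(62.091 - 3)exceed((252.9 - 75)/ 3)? No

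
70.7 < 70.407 False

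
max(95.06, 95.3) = 95.3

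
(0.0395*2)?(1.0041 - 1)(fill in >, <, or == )>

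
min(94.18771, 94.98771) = 94.18771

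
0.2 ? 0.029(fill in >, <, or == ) >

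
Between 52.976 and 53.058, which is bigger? 53.058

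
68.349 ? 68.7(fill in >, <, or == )<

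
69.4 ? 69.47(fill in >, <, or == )<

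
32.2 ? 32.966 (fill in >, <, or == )<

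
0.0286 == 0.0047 False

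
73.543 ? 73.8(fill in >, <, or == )<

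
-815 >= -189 False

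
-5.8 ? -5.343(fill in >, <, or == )<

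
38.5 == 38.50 True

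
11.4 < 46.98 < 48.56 True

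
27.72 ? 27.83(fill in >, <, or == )<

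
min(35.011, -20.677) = -20.677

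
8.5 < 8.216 False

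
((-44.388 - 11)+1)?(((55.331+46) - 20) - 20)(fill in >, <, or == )<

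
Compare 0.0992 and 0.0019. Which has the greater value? 0.0992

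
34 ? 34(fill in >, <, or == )==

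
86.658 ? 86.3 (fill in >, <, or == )>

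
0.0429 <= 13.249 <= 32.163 True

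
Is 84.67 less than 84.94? Yes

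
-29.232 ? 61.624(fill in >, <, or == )<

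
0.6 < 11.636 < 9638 True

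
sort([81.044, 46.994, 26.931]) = [26.931, 46.994, 81.044]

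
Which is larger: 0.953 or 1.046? 1.046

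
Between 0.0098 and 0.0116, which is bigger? 0.0116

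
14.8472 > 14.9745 False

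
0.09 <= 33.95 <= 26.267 False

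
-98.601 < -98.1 True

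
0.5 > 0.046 True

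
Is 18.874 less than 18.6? No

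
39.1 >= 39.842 False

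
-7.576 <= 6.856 True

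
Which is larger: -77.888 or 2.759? 2.759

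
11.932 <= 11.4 False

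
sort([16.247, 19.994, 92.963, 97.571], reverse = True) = [97.571, 92.963, 19.994, 16.247]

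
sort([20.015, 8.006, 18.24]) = [8.006, 18.24, 20.015]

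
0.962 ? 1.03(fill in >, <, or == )<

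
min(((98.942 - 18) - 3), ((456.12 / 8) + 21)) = 77.942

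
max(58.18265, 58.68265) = 58.68265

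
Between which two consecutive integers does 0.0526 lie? 0 and 1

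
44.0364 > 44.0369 False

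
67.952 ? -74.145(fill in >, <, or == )>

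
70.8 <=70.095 False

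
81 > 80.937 True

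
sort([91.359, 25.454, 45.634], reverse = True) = [91.359, 45.634, 25.454]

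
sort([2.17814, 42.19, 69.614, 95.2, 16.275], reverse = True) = [95.2, 69.614, 42.19, 16.275, 2.17814]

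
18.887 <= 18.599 False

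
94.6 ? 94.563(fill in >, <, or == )>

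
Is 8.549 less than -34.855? No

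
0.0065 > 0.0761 False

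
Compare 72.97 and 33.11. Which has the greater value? 72.97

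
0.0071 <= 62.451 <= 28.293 False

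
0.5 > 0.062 True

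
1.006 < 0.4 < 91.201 False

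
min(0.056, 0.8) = 0.056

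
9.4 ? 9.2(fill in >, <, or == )>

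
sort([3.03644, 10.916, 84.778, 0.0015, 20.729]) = [0.0015, 3.03644, 10.916, 20.729, 84.778]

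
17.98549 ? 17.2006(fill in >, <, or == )>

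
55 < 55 False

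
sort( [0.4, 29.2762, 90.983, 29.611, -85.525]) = [-85.525, 0.4, 29.2762, 29.611, 90.983]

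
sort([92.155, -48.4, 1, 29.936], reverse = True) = [92.155, 29.936, 1, -48.4]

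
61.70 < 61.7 False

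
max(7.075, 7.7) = 7.7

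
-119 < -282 False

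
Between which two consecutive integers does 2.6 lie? 2 and 3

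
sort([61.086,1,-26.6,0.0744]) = [-26.6,0.0744,1,61.086]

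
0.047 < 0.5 True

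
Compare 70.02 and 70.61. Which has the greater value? 70.61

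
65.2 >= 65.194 True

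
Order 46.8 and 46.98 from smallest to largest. 46.8, 46.98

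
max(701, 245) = 701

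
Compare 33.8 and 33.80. They are equal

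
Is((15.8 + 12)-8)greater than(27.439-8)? Yes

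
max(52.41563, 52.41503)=52.41563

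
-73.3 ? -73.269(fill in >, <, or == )<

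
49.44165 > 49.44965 False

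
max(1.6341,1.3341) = 1.6341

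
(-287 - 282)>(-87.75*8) True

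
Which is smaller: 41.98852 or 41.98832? 41.98832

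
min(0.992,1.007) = 0.992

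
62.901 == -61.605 False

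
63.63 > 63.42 True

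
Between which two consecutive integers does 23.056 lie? 23 and 24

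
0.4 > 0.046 True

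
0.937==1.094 False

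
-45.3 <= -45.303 False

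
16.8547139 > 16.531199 True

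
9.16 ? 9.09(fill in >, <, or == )>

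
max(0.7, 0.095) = 0.7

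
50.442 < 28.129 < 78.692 False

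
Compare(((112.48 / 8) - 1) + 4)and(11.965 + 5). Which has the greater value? (((112.48 / 8) - 1) + 4)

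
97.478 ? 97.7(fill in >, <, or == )<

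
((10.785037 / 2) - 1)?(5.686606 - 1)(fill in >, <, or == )<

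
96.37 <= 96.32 False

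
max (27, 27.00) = 27.00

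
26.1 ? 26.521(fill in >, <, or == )<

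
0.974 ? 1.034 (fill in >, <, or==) <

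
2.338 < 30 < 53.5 True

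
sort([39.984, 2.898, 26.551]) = [2.898, 26.551, 39.984]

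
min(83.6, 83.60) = 83.6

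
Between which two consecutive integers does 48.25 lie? 48 and 49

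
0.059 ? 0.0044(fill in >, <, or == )>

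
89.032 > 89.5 False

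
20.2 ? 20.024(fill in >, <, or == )>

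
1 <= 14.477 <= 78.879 True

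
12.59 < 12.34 False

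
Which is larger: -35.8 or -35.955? -35.8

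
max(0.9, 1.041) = 1.041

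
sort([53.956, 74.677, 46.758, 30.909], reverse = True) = [74.677, 53.956, 46.758, 30.909]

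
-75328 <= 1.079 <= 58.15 True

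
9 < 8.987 False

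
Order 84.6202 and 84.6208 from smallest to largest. 84.6202, 84.6208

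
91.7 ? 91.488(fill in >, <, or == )>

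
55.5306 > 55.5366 False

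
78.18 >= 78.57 False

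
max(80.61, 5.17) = 80.61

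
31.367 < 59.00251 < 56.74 False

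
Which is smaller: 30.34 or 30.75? 30.34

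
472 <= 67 False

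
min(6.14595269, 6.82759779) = 6.14595269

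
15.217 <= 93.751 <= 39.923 False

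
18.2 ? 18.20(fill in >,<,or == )==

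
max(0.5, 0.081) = 0.5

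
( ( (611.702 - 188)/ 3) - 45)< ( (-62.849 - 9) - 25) False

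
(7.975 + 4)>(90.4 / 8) True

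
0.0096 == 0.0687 False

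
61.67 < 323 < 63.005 False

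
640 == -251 False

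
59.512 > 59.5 True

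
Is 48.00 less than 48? No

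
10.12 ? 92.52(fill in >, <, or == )<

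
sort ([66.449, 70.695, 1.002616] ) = [1.002616, 66.449, 70.695]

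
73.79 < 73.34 False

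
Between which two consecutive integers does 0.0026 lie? 0 and 1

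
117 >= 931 False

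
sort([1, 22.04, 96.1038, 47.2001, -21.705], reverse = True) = [96.1038, 47.2001, 22.04, 1, -21.705]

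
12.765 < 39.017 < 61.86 True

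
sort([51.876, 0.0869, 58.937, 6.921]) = [0.0869, 6.921, 51.876, 58.937]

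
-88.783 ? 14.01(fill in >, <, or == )<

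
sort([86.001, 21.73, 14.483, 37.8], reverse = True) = [86.001, 37.8, 21.73, 14.483]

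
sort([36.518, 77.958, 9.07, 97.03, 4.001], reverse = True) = [97.03, 77.958, 36.518, 9.07, 4.001]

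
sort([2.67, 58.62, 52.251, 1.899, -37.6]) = [-37.6, 1.899, 2.67, 52.251, 58.62]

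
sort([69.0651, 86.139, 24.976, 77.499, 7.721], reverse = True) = [86.139, 77.499, 69.0651, 24.976, 7.721]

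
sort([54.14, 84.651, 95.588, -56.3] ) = [-56.3, 54.14, 84.651, 95.588]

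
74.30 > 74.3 False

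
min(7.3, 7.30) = 7.3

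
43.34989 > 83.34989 False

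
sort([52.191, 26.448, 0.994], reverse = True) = [52.191, 26.448, 0.994]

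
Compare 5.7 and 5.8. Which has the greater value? 5.8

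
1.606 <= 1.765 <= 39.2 True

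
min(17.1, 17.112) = 17.1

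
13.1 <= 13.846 True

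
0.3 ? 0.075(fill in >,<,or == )>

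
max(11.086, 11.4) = 11.4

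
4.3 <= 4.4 True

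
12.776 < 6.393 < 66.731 False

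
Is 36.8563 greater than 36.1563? Yes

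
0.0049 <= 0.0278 True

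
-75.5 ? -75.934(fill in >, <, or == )>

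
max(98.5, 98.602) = 98.602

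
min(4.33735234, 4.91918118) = 4.33735234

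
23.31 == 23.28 False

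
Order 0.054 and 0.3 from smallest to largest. 0.054, 0.3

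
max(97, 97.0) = 97.0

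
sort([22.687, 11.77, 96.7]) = [11.77, 22.687, 96.7]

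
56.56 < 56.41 False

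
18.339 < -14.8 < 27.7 False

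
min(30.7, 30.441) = 30.441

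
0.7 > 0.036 True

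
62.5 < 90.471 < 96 True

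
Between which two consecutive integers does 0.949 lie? 0 and 1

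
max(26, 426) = 426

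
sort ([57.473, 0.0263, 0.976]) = [0.0263, 0.976, 57.473]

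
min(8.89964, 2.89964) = 2.89964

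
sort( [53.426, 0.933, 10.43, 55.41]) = [0.933, 10.43, 53.426, 55.41]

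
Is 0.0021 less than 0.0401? Yes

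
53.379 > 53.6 False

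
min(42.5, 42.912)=42.5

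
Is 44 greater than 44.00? No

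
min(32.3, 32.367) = 32.3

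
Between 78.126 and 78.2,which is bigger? 78.2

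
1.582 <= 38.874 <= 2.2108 False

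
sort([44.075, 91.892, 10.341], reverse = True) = [91.892, 44.075, 10.341]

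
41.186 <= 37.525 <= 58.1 False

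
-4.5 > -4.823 True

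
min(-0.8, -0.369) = -0.8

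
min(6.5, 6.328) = 6.328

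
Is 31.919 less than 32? Yes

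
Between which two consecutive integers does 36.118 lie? 36 and 37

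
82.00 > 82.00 False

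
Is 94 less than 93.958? No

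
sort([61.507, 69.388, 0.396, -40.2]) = [-40.2, 0.396, 61.507, 69.388]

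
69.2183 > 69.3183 False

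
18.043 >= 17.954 True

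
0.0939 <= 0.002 False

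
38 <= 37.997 False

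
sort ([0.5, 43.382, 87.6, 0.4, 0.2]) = [0.2, 0.4, 0.5, 43.382, 87.6]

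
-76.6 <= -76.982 False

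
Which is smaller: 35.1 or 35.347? 35.1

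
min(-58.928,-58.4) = -58.928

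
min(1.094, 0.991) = 0.991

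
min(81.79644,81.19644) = 81.19644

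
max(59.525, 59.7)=59.7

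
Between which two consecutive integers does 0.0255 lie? 0 and 1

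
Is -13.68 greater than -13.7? Yes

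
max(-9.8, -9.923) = -9.8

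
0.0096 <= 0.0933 True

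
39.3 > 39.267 True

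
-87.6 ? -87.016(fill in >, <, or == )<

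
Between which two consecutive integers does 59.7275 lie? 59 and 60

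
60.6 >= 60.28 True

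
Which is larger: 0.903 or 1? 1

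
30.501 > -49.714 True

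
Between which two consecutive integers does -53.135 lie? -54 and -53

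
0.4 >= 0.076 True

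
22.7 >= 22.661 True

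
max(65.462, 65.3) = 65.462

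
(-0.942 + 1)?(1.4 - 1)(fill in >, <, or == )<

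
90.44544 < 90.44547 True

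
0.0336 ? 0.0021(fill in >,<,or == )>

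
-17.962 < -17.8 True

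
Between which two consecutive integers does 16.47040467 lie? 16 and 17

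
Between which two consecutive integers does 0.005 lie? 0 and 1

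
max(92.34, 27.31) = 92.34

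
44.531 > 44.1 True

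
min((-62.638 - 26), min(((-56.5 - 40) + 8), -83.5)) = -88.638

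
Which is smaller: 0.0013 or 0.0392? 0.0013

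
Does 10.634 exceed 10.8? No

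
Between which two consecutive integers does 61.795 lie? 61 and 62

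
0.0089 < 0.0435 True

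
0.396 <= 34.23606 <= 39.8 True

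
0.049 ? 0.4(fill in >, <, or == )<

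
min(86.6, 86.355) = 86.355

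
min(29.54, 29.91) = 29.54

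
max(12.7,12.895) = 12.895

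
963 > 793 True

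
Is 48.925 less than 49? Yes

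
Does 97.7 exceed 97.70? No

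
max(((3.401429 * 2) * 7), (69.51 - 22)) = 47.620006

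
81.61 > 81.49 True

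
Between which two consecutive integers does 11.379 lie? 11 and 12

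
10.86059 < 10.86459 True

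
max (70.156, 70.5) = 70.5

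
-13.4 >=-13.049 False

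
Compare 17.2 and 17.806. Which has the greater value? 17.806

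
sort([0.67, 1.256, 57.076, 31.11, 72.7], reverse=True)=[72.7, 57.076, 31.11, 1.256, 0.67]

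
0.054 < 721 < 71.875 False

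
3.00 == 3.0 True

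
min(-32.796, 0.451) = -32.796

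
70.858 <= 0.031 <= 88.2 False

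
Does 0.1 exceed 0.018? Yes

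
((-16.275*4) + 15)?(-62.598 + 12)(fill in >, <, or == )>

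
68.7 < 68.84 True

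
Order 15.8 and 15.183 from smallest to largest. 15.183, 15.8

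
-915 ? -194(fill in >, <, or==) <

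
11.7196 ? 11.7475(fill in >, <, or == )<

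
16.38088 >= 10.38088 True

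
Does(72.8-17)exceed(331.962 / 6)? Yes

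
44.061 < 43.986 False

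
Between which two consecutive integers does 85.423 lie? 85 and 86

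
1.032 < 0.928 False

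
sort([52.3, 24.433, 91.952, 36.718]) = [24.433, 36.718, 52.3, 91.952]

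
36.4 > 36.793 False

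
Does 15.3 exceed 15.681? No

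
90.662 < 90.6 False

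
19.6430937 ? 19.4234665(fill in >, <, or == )>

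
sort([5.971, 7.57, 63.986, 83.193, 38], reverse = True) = [83.193, 63.986, 38, 7.57, 5.971]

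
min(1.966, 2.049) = 1.966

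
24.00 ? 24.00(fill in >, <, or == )==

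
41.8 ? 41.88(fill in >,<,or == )<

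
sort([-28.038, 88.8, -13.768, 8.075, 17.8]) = [-28.038, -13.768, 8.075, 17.8, 88.8]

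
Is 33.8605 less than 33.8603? No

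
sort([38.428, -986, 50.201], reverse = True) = [50.201, 38.428, -986]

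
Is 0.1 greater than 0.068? Yes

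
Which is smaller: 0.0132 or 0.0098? 0.0098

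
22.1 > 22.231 False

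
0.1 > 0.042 True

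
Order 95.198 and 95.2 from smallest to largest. 95.198, 95.2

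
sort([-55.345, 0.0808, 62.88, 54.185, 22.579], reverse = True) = [62.88, 54.185, 22.579, 0.0808, -55.345]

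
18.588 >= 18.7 False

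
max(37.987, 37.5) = 37.987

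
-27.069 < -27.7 False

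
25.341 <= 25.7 True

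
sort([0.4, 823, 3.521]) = [0.4, 3.521, 823]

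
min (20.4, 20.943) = 20.4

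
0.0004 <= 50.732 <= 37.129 False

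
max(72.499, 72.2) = 72.499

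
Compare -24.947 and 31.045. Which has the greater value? 31.045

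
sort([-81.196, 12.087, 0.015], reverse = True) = [12.087, 0.015, -81.196]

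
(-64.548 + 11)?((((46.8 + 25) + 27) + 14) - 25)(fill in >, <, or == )<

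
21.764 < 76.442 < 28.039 False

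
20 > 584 False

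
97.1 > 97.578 False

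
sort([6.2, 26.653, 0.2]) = [0.2, 6.2, 26.653]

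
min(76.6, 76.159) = 76.159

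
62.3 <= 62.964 True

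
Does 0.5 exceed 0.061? Yes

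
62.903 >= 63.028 False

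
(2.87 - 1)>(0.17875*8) True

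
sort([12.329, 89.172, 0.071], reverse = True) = [89.172, 12.329, 0.071]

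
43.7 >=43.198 True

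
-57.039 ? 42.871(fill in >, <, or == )<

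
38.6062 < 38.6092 True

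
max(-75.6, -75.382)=-75.382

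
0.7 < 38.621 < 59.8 True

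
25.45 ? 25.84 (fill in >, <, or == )<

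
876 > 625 True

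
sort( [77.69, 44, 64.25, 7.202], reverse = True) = [77.69, 64.25, 44, 7.202]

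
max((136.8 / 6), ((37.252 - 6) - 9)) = 22.8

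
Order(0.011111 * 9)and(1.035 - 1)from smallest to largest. (1.035 - 1), (0.011111 * 9)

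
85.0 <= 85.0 True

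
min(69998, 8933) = 8933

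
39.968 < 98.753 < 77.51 False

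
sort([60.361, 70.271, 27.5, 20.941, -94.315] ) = [-94.315, 20.941, 27.5, 60.361, 70.271]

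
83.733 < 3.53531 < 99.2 False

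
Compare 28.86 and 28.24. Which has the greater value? 28.86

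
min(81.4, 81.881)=81.4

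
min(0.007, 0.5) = 0.007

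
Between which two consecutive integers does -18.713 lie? -19 and -18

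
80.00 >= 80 True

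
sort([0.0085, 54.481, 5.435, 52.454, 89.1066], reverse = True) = [89.1066, 54.481, 52.454, 5.435, 0.0085]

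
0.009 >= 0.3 False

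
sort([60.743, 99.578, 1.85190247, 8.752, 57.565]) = [1.85190247, 8.752, 57.565, 60.743, 99.578]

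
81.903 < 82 True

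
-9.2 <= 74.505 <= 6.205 False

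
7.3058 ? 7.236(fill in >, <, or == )>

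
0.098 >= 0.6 False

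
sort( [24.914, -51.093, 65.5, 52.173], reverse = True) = [65.5, 52.173, 24.914, -51.093]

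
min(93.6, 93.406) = 93.406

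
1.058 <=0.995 False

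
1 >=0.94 True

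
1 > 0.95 True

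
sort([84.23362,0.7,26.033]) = [0.7,26.033,84.23362]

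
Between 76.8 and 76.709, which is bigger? 76.8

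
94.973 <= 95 True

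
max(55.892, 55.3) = 55.892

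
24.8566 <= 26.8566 True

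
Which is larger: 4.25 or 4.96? 4.96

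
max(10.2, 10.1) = 10.2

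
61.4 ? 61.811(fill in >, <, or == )<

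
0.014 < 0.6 True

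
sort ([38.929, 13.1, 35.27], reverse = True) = [38.929, 35.27, 13.1]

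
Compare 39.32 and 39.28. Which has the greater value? 39.32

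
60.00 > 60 False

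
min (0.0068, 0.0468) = 0.0068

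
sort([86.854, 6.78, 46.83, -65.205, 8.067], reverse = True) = [86.854, 46.83, 8.067, 6.78, -65.205]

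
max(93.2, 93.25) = 93.25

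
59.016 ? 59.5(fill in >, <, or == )<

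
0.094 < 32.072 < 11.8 False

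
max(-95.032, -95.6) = -95.032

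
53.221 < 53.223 True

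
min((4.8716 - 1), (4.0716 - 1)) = 3.0716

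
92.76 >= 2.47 True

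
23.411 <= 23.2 False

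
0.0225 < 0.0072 False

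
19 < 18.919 False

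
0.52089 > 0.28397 True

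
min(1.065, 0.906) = 0.906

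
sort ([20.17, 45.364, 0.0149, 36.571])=[0.0149, 20.17, 36.571, 45.364]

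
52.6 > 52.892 False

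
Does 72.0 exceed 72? No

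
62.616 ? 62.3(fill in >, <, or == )>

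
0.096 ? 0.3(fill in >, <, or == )<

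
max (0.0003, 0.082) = 0.082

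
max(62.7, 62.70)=62.70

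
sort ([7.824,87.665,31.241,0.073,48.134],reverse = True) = [87.665,48.134,31.241,7.824,0.073]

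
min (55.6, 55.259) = 55.259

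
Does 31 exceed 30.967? Yes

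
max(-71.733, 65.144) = 65.144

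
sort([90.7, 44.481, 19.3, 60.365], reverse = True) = [90.7, 60.365, 44.481, 19.3]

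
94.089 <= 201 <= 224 True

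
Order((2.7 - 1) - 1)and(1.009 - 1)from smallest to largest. (1.009 - 1), ((2.7 - 1) - 1)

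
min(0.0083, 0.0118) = 0.0083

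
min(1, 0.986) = 0.986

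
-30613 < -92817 False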